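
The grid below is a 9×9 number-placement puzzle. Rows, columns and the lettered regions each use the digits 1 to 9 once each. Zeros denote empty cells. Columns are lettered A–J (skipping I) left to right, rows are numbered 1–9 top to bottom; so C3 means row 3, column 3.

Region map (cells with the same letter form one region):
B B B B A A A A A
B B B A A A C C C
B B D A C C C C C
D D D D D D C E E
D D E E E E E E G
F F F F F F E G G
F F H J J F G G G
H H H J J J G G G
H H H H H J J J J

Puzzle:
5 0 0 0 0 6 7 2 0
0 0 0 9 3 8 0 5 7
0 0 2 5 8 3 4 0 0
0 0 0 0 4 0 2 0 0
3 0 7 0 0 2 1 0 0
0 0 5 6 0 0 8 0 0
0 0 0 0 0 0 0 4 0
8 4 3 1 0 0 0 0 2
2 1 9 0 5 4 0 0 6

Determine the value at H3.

1

E1 = 1: row 1 has {2,5,6,7}; col 5 has {3,4,5,8}; region has {2,3,5,6,7,8,9} → only 1 remains.
J1 = 4: row 1 has {1,2,5,6,7}; col 9 has {2,6,7}; region has {1,2,3,5,6,7,8,9} → only 4 remains.
G2 = 6: row 2 has {3,5,7,8,9}; col 7 has {1,2,4,7,8}; region has {2,3,4,5,7,8} → only 6 remains.
D5 = 4: row 5 has {1,2,3,7}; col 4 has {1,5,6,9}; region has {1,2,7,8} → only 4 remains.
C7 = 6: row 7 has {4}; col 3 has {2,3,5,7,9}; region has {1,2,3,4,5,8,9} → only 6 remains.
D9 = 7: row 9 has {1,2,4,5,6,9}; col 4 has {1,4,5,6,9}; region has {1,2,3,4,5,6,8,9} → only 7 remains.
G9 = 3: row 9 has {1,2,4,5,6,7,9}; col 7 has {1,2,4,6,7,8}; region has {1,4,6} → only 3 remains.
H9 = 8: row 9 has {1,2,3,4,5,6,7,9}; col 8 has {2,4,5}; region has {1,3,4,6} → only 8 remains.
C1 = 8: row 1 has {1,2,4,5,6,7}; col 3 has {2,3,5,6,7,9}; region has {5} → only 8 remains.
D1 = 3: row 1 has {1,2,4,5,6,7,8}; col 4 has {1,4,5,6,7,9}; region has {5,8} → only 3 remains.
B2 = 2: row 2 has {3,5,6,7,8,9}; col 2 has {1,4}; region has {3,5,8} → only 2 remains.
C4 = 1: row 4 has {2,4}; col 3 has {2,3,5,6,7,8,9}; region has {2,3,4} → only 1 remains.
D4 = 8: row 4 has {1,2,4}; col 4 has {1,3,4,5,6,7,9}; region has {1,2,3,4} → only 8 remains.
D7 = 2: row 7 has {4,6}; col 4 has {1,3,4,5,6,7,8,9}; region has {1,3,4,6,8} → only 2 remains.
B1 = 9: row 1 has {1,2,3,4,5,6,7,8}; col 2 has {1,2,4}; region has {2,3,5,8} → only 9 remains.
C2 = 4: row 2 has {2,3,5,6,7,8,9}; col 3 has {1,2,3,5,6,7,8,9}; region has {2,3,5,8,9} → only 4 remains.
A2 = 1: row 2 has {2,3,4,5,6,7,8,9}; col 1 has {2,3,5,8}; region has {2,3,4,5,8,9} → only 1 remains.
J5 = 8: in row 5, 8 can only go here (every other open cell in that row sees an 8).
B5 = 5: in row 5, 5 can only go here (every other open cell in that row sees a 5).
J4 = 5: in row 4, 5 can only go here (every other open cell in that row sees a 5).
H4 = 3: in row 4, 3 can only go here (every other open cell in that row sees a 3).
E6 = 2: in row 6, 2 can only go here (every other open cell in that row sees a 2).
A6 = 4: in row 6, 4 can only go here (every other open cell in that row sees a 4).
G7 = 5: in row 7, 5 can only go here (every other open cell in that row sees a 5).
B7 = 8: in row 7, 8 can only go here (every other open cell in that row sees an 8).
G8 = 9: row 8 has {1,2,3,4,8}; col 7 has {1,2,3,4,5,6,7,8}; region has {2,4,5,8} → only 9 remains.
E8 = 7: row 8 has {1,2,3,4,8,9}; col 5 has {1,2,3,4,5,8}; region has {1,2,3,4,6,8} → only 7 remains.
F8 = 5: row 8 has {1,2,3,4,7,8,9}; col 6 has {2,3,4,6,8}; region has {1,2,3,4,6,7,8} → only 5 remains.
H8 = 6: row 8 has {1,2,3,4,5,7,8,9}; col 8 has {2,3,4,5,8}; region has {2,4,5,8,9} → only 6 remains.
H5 = 9: row 5 has {1,2,3,4,5,7,8}; col 8 has {2,3,4,5,6,8}; region has {1,2,3,4,5,7,8} → only 9 remains.
E7 = 9: row 7 has {2,4,5,6,8}; col 5 has {1,2,3,4,5,7,8}; region has {1,2,3,4,5,6,7,8} → only 9 remains.
H3 = 1: row 3 has {2,3,4,5,8}; col 8 has {2,3,4,5,6,8,9}; region has {2,3,4,5,6,7,8} → only 1 remains.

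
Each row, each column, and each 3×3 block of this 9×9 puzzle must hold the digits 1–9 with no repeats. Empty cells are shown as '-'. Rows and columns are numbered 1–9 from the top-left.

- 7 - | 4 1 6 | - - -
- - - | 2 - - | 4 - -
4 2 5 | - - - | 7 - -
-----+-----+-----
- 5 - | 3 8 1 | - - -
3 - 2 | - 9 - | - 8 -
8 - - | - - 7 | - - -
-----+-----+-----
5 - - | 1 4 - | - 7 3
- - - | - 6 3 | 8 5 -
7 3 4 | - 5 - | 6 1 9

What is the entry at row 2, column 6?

5

row 1, column 1 = 9: row 1 has {1,4,6,7}; col 1 has {3,4,5,7,8}; box has {2,4,5,7} → only 9 remains.
row 3, column 5 = 3: row 3 has {2,4,5,7}; col 5 has {1,4,5,6,8,9}; box has {1,2,4,6} → only 3 remains.
row 4, column 1 = 6: row 4 has {1,3,5,8}; col 1 has {3,4,5,7,8,9}; box has {2,3,5,8} → only 6 remains.
row 6, column 5 = 2: row 6 has {7,8}; col 5 has {1,3,4,5,6,8,9}; box has {1,3,7,8,9} → only 2 remains.
row 7, column 7 = 2: row 7 has {1,3,4,5,7}; col 7 has {4,6,7,8}; box has {1,3,5,6,7,8,9} → only 2 remains.
row 8, column 9 = 4: row 8 has {3,5,6,8}; col 9 has {3,9}; box has {1,2,3,5,6,7,8,9} → only 4 remains.
row 9, column 4 = 8: row 9 has {1,3,4,5,6,7,9}; col 4 has {1,2,3,4}; box has {1,3,4,5,6} → only 8 remains.
row 9, column 6 = 2: row 9 has {1,3,4,5,6,7,8,9}; col 6 has {1,3,6,7}; box has {1,3,4,5,6,8} → only 2 remains.
row 2, column 1 = 1: row 2 has {2,4}; col 1 has {3,4,5,6,7,8,9}; box has {2,4,5,7,9} → only 1 remains.
row 2, column 5 = 7: row 2 has {1,2,4}; col 5 has {1,2,3,4,5,6,8,9}; box has {1,2,3,4,6} → only 7 remains.
row 3, column 4 = 9: row 3 has {2,3,4,5,7}; col 4 has {1,2,3,4,8}; box has {1,2,3,4,6,7} → only 9 remains.
row 3, column 6 = 8: row 3 has {2,3,4,5,7,9}; col 6 has {1,2,3,6,7}; box has {1,2,3,4,6,7,9} → only 8 remains.
row 3, column 8 = 6: row 3 has {2,3,4,5,7,8,9}; col 8 has {1,5,7,8}; box has {4,7} → only 6 remains.
row 3, column 9 = 1: row 3 has {2,3,4,5,6,7,8,9}; col 9 has {3,4,9}; box has {4,6,7} → only 1 remains.
row 4, column 7 = 9: row 4 has {1,3,5,6,8}; col 7 has {2,4,6,7,8}; box has {8} → only 9 remains.
row 7, column 6 = 9: row 7 has {1,2,3,4,5,7}; col 6 has {1,2,3,6,7,8}; box has {1,2,3,4,5,6,8} → only 9 remains.
row 8, column 1 = 2: row 8 has {3,4,5,6,8}; col 1 has {1,3,4,5,6,7,8,9}; box has {3,4,5,7} → only 2 remains.
row 8, column 4 = 7: row 8 has {2,3,4,5,6,8}; col 4 has {1,2,3,4,8,9}; box has {1,2,3,4,5,6,8,9} → only 7 remains.
row 2, column 6 = 5: row 2 has {1,2,4,7}; col 6 has {1,2,3,6,7,8,9}; box has {1,2,3,4,6,7,8,9} → only 5 remains.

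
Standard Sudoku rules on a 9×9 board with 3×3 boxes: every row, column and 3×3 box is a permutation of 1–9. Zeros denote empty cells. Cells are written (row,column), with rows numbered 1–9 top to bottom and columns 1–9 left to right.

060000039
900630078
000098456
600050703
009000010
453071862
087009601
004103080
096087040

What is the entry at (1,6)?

5

(4,8) = 9: row 4 has {3,5,6,7}; col 8 has {1,3,4,5,6,7,8}; box has {1,2,3,6,7,8} → only 9 remains.
(5,7) = 5: row 5 has {1,9}; col 7 has {4,6,7,8}; box has {1,2,3,6,7,8,9} → only 5 remains.
(5,9) = 4: row 5 has {1,5,9}; col 9 has {1,2,3,6,8,9}; box has {1,2,3,5,6,7,8,9} → only 4 remains.
(6,4) = 9: row 6 has {1,2,3,4,5,6,7,8}; col 4 has {1,6}; box has {1,5,7} → only 9 remains.
(7,8) = 2: row 7 has {1,6,7,8,9}; col 8 has {1,3,4,5,6,7,8,9}; box has {1,4,6,8} → only 2 remains.
(8,2) = 2: row 8 has {1,3,4,8}; col 2 has {5,6,8,9}; box has {4,6,7,8,9} → only 2 remains.
(8,5) = 6: row 8 has {1,2,3,4,8}; col 5 has {3,5,7,8,9}; box has {1,3,7,8,9} → only 6 remains.
(8,7) = 9: row 8 has {1,2,3,4,6,8}; col 7 has {4,5,6,7,8}; box has {1,2,4,6,8} → only 9 remains.
(9,7) = 3: row 9 has {4,6,7,8,9}; col 7 has {4,5,6,7,8,9}; box has {1,2,4,6,8,9} → only 3 remains.
(9,9) = 5: row 9 has {3,4,6,7,8,9}; col 9 has {1,2,3,4,6,8,9}; box has {1,2,3,4,6,8,9} → only 5 remains.
(4,2) = 1: row 4 has {3,5,6,7,9}; col 2 has {2,5,6,8,9}; box has {3,4,5,6,9} → only 1 remains.
(5,2) = 7: row 5 has {1,4,5,9}; col 2 has {1,2,5,6,8,9}; box has {1,3,4,5,6,9} → only 7 remains.
(5,5) = 2: row 5 has {1,4,5,7,9}; col 5 has {3,5,6,7,8,9}; box has {1,5,7,9} → only 2 remains.
(5,6) = 6: row 5 has {1,2,4,5,7,9}; col 6 has {1,3,7,8,9}; box has {1,2,5,7,9} → only 6 remains.
(7,5) = 4: row 7 has {1,2,6,7,8,9}; col 5 has {2,3,5,6,7,8,9}; box has {1,3,6,7,8,9} → only 4 remains.
(8,1) = 5: row 8 has {1,2,3,4,6,8,9}; col 1 has {4,6,9}; box has {2,4,6,7,8,9} → only 5 remains.
(8,9) = 7: row 8 has {1,2,3,4,5,6,8,9}; col 9 has {1,2,3,4,5,6,8,9}; box has {1,2,3,4,5,6,8,9} → only 7 remains.
(9,1) = 1: row 9 has {3,4,5,6,7,8,9}; col 1 has {4,5,6,9}; box has {2,4,5,6,7,8,9} → only 1 remains.
(9,4) = 2: row 9 has {1,3,4,5,6,7,8,9}; col 4 has {1,6,9}; box has {1,3,4,6,7,8,9} → only 2 remains.
(1,5) = 1: row 1 has {3,6,9}; col 5 has {2,3,4,5,6,7,8,9}; box has {3,6,8,9} → only 1 remains.
(1,7) = 2: row 1 has {1,3,6,9}; col 7 has {3,4,5,6,7,8,9}; box has {3,4,5,6,7,8,9} → only 2 remains.
(2,2) = 4: row 2 has {3,6,7,8,9}; col 2 has {1,2,5,6,7,8,9}; box has {6,9} → only 4 remains.
(2,7) = 1: row 2 has {3,4,6,7,8,9}; col 7 has {2,3,4,5,6,7,8,9}; box has {2,3,4,5,6,7,8,9} → only 1 remains.
(3,2) = 3: row 3 has {4,5,6,8,9}; col 2 has {1,2,4,5,6,7,8,9}; box has {4,6,9} → only 3 remains.
(3,4) = 7: row 3 has {3,4,5,6,8,9}; col 4 has {1,2,6,9}; box has {1,3,6,8,9} → only 7 remains.
(4,6) = 4: row 4 has {1,3,5,6,7,9}; col 6 has {1,3,6,7,8,9}; box has {1,2,5,6,7,9} → only 4 remains.
(5,1) = 8: row 5 has {1,2,4,5,6,7,9}; col 1 has {1,4,5,6,9}; box has {1,3,4,5,6,7,9} → only 8 remains.
(5,4) = 3: row 5 has {1,2,4,5,6,7,8,9}; col 4 has {1,2,6,7,9}; box has {1,2,4,5,6,7,9} → only 3 remains.
(7,1) = 3: row 7 has {1,2,4,6,7,8,9}; col 1 has {1,4,5,6,8,9}; box has {1,2,4,5,6,7,8,9} → only 3 remains.
(7,4) = 5: row 7 has {1,2,3,4,6,7,8,9}; col 4 has {1,2,3,6,7,9}; box has {1,2,3,4,6,7,8,9} → only 5 remains.
(1,1) = 7: row 1 has {1,2,3,6,9}; col 1 has {1,3,4,5,6,8,9}; box has {3,4,6,9} → only 7 remains.
(1,4) = 4: row 1 has {1,2,3,6,7,9}; col 4 has {1,2,3,5,6,7,9}; box has {1,3,6,7,8,9} → only 4 remains.
(1,6) = 5: row 1 has {1,2,3,4,6,7,9}; col 6 has {1,3,4,6,7,8,9}; box has {1,3,4,6,7,8,9} → only 5 remains.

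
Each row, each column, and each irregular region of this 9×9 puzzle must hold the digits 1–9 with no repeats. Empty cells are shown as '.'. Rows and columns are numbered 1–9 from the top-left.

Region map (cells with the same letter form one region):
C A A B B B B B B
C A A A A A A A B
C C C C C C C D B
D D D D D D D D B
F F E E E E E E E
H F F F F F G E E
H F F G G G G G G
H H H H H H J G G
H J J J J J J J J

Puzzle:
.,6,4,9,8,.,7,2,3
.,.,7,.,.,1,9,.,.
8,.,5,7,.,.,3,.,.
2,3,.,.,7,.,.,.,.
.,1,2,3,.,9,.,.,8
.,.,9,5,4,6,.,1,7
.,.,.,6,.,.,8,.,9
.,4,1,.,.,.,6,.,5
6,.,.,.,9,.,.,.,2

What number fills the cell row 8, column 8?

row 1, column 1 = 1: row 1 has {2,3,4,6,7,8,9}; col 1 has {2,6,8}; region has {3,5,7,8} → only 1 remains.
row 1, column 6 = 5: row 1 has {1,2,3,4,6,7,8,9}; col 6 has {1,6,9}; region has {2,3,7,8,9} → only 5 remains.
row 2, column 1 = 4: row 2 has {1,7,9}; col 1 has {1,2,6,8}; region has {1,3,5,7,8} → only 4 remains.
row 2, column 9 = 6: row 2 has {1,4,7,9}; col 9 has {2,3,5,7,8,9}; region has {2,3,5,7,8,9} → only 6 remains.
row 3, column 6 = 2: row 3 has {3,5,7,8}; col 6 has {1,5,6,9}; region has {1,3,4,5,7,8} → only 2 remains.
row 5, column 1 = 7: row 5 has {1,2,3,8,9}; col 1 has {1,2,4,6,8}; region has {1,4,5,6,9} → only 7 remains.
row 6, column 1 = 3: row 6 has {1,4,5,6,7,9}; col 1 has {1,2,4,6,7,8}; region has {1,4,6} → only 3 remains.
row 6, column 7 = 2: row 6 has {1,3,4,5,6,7,9}; col 7 has {3,6,7,8,9}; region has {5,6,8,9} → only 2 remains.
row 7, column 1 = 5: row 7 has {6,8,9}; col 1 has {1,2,3,4,6,7,8}; region has {1,3,4,6} → only 5 remains.
row 7, column 2 = 2: row 7 has {5,6,8,9}; col 2 has {1,3,4,6}; region has {1,4,5,6,7,9} → only 2 remains.
row 7, column 3 = 3: row 7 has {2,5,6,8,9}; col 3 has {1,2,4,5,7,9}; region has {1,2,4,5,6,7,9} → only 3 remains.
row 7, column 5 = 1: row 7 has {2,3,5,6,8,9}; col 5 has {4,7,8,9}; region has {2,5,6,8,9} → only 1 remains.
row 8, column 1 = 9: row 8 has {1,4,5,6}; col 1 has {1,2,3,4,5,6,7,8}; region has {1,3,4,5,6} → only 9 remains.
row 8, column 5 = 2: row 8 has {1,4,5,6,9}; col 5 has {1,4,7,8,9}; region has {1,3,4,5,6,9} → only 2 remains.
row 9, column 3 = 8: row 9 has {2,6,9}; col 3 has {1,2,3,4,5,7,9}; region has {2,6,9} → only 8 remains.
row 3, column 2 = 9: row 3 has {2,3,5,7,8}; col 2 has {1,2,3,4,6}; region has {1,2,3,4,5,7,8} → only 9 remains.
row 3, column 5 = 6: row 3 has {2,3,5,7,8,9}; col 5 has {1,2,4,7,8,9}; region has {1,2,3,4,5,7,8,9} → only 6 remains.
row 3, column 8 = 4: row 3 has {2,3,5,6,7,8,9}; col 8 has {1,2}; region has {2,3,7} → only 4 remains.
row 3, column 9 = 1: row 3 has {2,3,4,5,6,7,8,9}; col 9 has {2,3,5,6,7,8,9}; region has {2,3,5,6,7,8,9} → only 1 remains.
row 4, column 3 = 6: row 4 has {2,3,7}; col 3 has {1,2,3,4,5,7,8,9}; region has {2,3,4,7} → only 6 remains.
row 4, column 6 = 8: row 4 has {2,3,6,7}; col 6 has {1,2,5,6,9}; region has {2,3,4,6,7} → only 8 remains.
row 4, column 9 = 4: row 4 has {2,3,6,7,8}; col 9 has {1,2,3,5,6,7,8,9}; region has {1,2,3,5,6,7,8,9} → only 4 remains.
row 5, column 5 = 5: row 5 has {1,2,3,7,8,9}; col 5 has {1,2,4,6,7,8,9}; region has {1,2,3,7,8,9} → only 5 remains.
row 5, column 7 = 4: row 5 has {1,2,3,5,7,8,9}; col 7 has {2,3,6,7,8,9}; region has {1,2,3,5,7,8,9} → only 4 remains.
row 5, column 8 = 6: row 5 has {1,2,3,4,5,7,8,9}; col 8 has {1,2,4}; region has {1,2,3,4,5,7,8,9} → only 6 remains.
row 6, column 2 = 8: row 6 has {1,2,3,4,5,6,7,9}; col 2 has {1,2,3,4,6,9}; region has {1,2,3,4,5,6,7,9} → only 8 remains.
row 7, column 8 = 7: row 7 has {1,2,3,5,6,8,9}; col 8 has {1,2,4,6}; region has {1,2,5,6,8,9} → only 7 remains.
row 8, column 4 = 8: row 8 has {1,2,4,5,6,9}; col 4 has {3,5,6,7,9}; region has {1,2,3,4,5,6,9} → only 8 remains.
row 8, column 6 = 7: row 8 has {1,2,4,5,6,8,9}; col 6 has {1,2,5,6,8,9}; region has {1,2,3,4,5,6,8,9} → only 7 remains.
row 8, column 8 = 3: row 8 has {1,2,4,5,6,7,8,9}; col 8 has {1,2,4,6,7}; region has {1,2,5,6,7,8,9} → only 3 remains.

3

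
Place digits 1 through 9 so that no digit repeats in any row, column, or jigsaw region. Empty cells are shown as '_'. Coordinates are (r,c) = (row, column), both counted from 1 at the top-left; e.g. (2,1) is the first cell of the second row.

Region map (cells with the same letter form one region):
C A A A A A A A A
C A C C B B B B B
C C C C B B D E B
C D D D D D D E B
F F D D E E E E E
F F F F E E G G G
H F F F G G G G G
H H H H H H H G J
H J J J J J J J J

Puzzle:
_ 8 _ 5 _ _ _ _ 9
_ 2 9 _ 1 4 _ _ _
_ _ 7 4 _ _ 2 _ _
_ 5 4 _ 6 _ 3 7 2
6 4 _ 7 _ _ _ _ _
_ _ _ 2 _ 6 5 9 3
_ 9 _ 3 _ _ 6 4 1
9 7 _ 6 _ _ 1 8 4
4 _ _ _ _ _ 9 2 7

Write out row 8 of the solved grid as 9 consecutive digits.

972653184

(2,4) = 8: row 2 has {1,2,4,9}; col 4 has {2,3,4,5,6,7}; region has {4,7,9} → only 8 remains.
(2,7) = 7: row 2 has {1,2,4,8,9}; col 7 has {1,2,3,5,6,9}; region has {1,2,4} → only 7 remains.
(4,1) = 1: row 4 has {2,3,4,5,6,7}; col 1 has {4,6,9}; region has {4,7,8,9} → only 1 remains.
(4,4) = 9: row 4 has {1,2,3,4,5,6,7}; col 4 has {2,3,4,5,6,7,8}; region has {2,3,4,5,6,7} → only 9 remains.
(4,6) = 8: row 4 has {1,2,3,4,5,6,7,9}; col 6 has {4,6}; region has {2,3,4,5,6,7,9} → only 8 remains.
(5,3) = 1: row 5 has {4,6,7}; col 3 has {4,7,9}; region has {2,3,4,5,6,7,8,9} → only 1 remains.
(5,7) = 8: row 5 has {1,4,6,7}; col 7 has {1,2,3,5,6,7,9}; region has {6,7} → only 8 remains.
(5,9) = 5: row 5 has {1,4,6,7,8}; col 9 has {1,2,3,4,7,9}; region has {6,7,8} → only 5 remains.
(6,2) = 1: row 6 has {2,3,5,6,9}; col 2 has {2,4,5,7,8,9}; region has {2,3,4,6,9} → only 1 remains.
(6,3) = 8: row 6 has {1,2,3,5,6,9}; col 3 has {1,4,7,9}; region has {1,2,3,4,6,9} → only 8 remains.
(6,5) = 4: row 6 has {1,2,3,5,6,8,9}; col 5 has {1,6}; region has {5,6,7,8} → only 4 remains.
(7,3) = 5: row 7 has {1,3,4,6,9}; col 3 has {1,4,7,8,9}; region has {1,2,3,4,6,8,9} → only 5 remains.
(9,4) = 1: row 9 has {2,4,7,9}; col 4 has {2,3,4,5,6,7,8,9}; region has {2,4,7,9} → only 1 remains.
(1,7) = 4: row 1 has {5,8,9}; col 7 has {1,2,3,5,6,7,8,9}; region has {2,5,8,9} → only 4 remains.
(2,9) = 6: row 2 has {1,2,4,7,8,9}; col 9 has {1,2,3,4,5,7,9}; region has {1,2,4,7} → only 6 remains.
(3,9) = 8: row 3 has {2,4,7}; col 9 has {1,2,3,4,5,6,7,9}; region has {1,2,4,6,7} → only 8 remains.
(5,8) = 3: row 5 has {1,4,5,6,7,8}; col 8 has {2,4,7,8,9}; region has {4,5,6,7,8} → only 3 remains.
(6,1) = 7: row 6 has {1,2,3,4,5,6,8,9}; col 1 has {1,4,6,9}; region has {1,2,3,4,5,6,8,9} → only 7 remains.
(2,8) = 5: row 2 has {1,2,4,6,7,8,9}; col 8 has {2,3,4,7,8,9}; region has {1,2,4,6,7,8} → only 5 remains.
(3,8) = 1: row 3 has {2,4,7,8}; col 8 has {2,3,4,5,7,8,9}; region has {3,4,5,6,7,8} → only 1 remains.
(1,8) = 6: row 1 has {4,5,8,9}; col 8 has {1,2,3,4,5,7,8,9}; region has {2,4,5,8,9} → only 6 remains.
(2,1) = 3: row 2 has {1,2,4,5,6,7,8,9}; col 1 has {1,4,6,7,9}; region has {1,4,7,8,9} → only 3 remains.
(3,1) = 5: row 3 has {1,2,4,7,8}; col 1 has {1,3,4,6,7,9}; region has {1,3,4,7,8,9} → only 5 remains.
(3,2) = 6: row 3 has {1,2,4,5,7,8}; col 2 has {1,2,4,5,7,8,9}; region has {1,3,4,5,7,8,9} → only 6 remains.
(9,2) = 3: row 9 has {1,2,4,7,9}; col 2 has {1,2,4,5,6,7,8,9}; region has {1,2,4,7,9} → only 3 remains.
(9,3) = 6: row 9 has {1,2,3,4,7,9}; col 3 has {1,4,5,7,8,9}; region has {1,2,3,4,7,9} → only 6 remains.
(9,6) = 5: row 9 has {1,2,3,4,6,7,9}; col 6 has {4,6,8}; region has {1,2,3,4,6,7,9} → only 5 remains.
(1,1) = 2: row 1 has {4,5,6,8,9}; col 1 has {1,3,4,5,6,7,9}; region has {1,3,4,5,6,7,8,9} → only 2 remains.
(1,3) = 3: row 1 has {2,4,5,6,8,9}; col 3 has {1,4,5,6,7,8,9}; region has {2,4,5,6,8,9} → only 3 remains.
(1,5) = 7: row 1 has {2,3,4,5,6,8,9}; col 5 has {1,4,6}; region has {2,3,4,5,6,8,9} → only 7 remains.
(1,6) = 1: row 1 has {2,3,4,5,6,7,8,9}; col 6 has {4,5,6,8}; region has {2,3,4,5,6,7,8,9} → only 1 remains.
(7,1) = 8: row 7 has {1,3,4,5,6,9}; col 1 has {1,2,3,4,5,6,7,9}; region has {1,4,6,7,9} → only 8 remains.
(7,5) = 2: row 7 has {1,3,4,5,6,8,9}; col 5 has {1,4,6,7}; region has {1,3,4,5,6,8,9} → only 2 remains.
(7,6) = 7: row 7 has {1,2,3,4,5,6,8,9}; col 6 has {1,4,5,6,8}; region has {1,2,3,4,5,6,8,9} → only 7 remains.
(8,3) = 2: row 8 has {1,4,6,7,8,9}; col 3 has {1,3,4,5,6,7,8,9}; region has {1,4,6,7,8,9} → only 2 remains.
(8,6) = 3: row 8 has {1,2,4,6,7,8,9}; col 6 has {1,4,5,6,7,8}; region has {1,2,4,6,7,8,9} → only 3 remains.
(9,5) = 8: row 9 has {1,2,3,4,5,6,7,9}; col 5 has {1,2,4,6,7}; region has {1,2,3,4,5,6,7,9} → only 8 remains.
(3,6) = 9: row 3 has {1,2,4,5,6,7,8}; col 6 has {1,3,4,5,6,7,8}; region has {1,2,4,5,6,7,8} → only 9 remains.
(5,5) = 9: row 5 has {1,3,4,5,6,7,8}; col 5 has {1,2,4,6,7,8}; region has {1,3,4,5,6,7,8} → only 9 remains.
(5,6) = 2: row 5 has {1,3,4,5,6,7,8,9}; col 6 has {1,3,4,5,6,7,8,9}; region has {1,3,4,5,6,7,8,9} → only 2 remains.
(8,5) = 5: row 8 has {1,2,3,4,6,7,8,9}; col 5 has {1,2,4,6,7,8,9}; region has {1,2,3,4,6,7,8,9} → only 5 remains.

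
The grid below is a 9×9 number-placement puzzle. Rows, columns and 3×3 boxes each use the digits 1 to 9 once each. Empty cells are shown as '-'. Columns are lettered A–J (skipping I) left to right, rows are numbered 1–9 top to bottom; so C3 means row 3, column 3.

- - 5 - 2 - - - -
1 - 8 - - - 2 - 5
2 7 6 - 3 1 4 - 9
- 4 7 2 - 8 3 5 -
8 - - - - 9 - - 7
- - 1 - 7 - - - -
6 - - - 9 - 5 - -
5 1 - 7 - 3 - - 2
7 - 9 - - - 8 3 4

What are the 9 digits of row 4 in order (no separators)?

H3 = 8 (sole candidate).
A4 = 9: row 4 has {2,3,4,5,7,8}; col 1 has {1,2,5,6,7,8}; box has {1,4,7,8} → only 9 remains.
A6 = 3 (sole candidate).
J7 = 1 (sole candidate).
C8 = 4 (sole candidate).
B9 = 2 (sole candidate).
A1 = 4 (sole candidate).
D3 = 5 (sole candidate).
J4 = 6: row 4 has {2,3,4,5,7,8,9}; col 9 has {1,2,4,5,7,9}; box has {3,5,7} → only 6 remains.
C5 = 2 (sole candidate).
G5 = 1 (sole candidate).
H5 = 4 (sole candidate).
G6 = 9 (sole candidate).
H6 = 2 (sole candidate).
J6 = 8 (sole candidate).
C7 = 3 (sole candidate).
H7 = 7 (sole candidate).
G8 = 6 (sole candidate).
H8 = 9 (sole candidate).
G1 = 7 (sole candidate).
J1 = 3 (sole candidate).
H2 = 6 (sole candidate).
E4 = 1: row 4 has {2,3,4,5,6,7,8,9}; col 5 has {2,3,7,9}; box has {2,7,8,9} → only 1 remains.

947218356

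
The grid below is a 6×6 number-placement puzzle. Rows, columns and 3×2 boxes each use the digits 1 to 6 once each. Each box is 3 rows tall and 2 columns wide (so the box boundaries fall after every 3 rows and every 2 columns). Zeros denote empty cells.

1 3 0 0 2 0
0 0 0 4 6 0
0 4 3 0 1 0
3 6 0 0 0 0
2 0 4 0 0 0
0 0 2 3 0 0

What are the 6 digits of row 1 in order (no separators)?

r2c1 = 5 (sole candidate).
r2c2 = 2 (sole candidate).
r2c3 = 1 (sole candidate).
r2c6 = 3 (sole candidate).
r3c1 = 6 (sole candidate).
r3c6 = 5 (sole candidate).
r4c3 = 5 (sole candidate).
r4c4 = 1 (sole candidate).
r4c5 = 4 (sole candidate).
r4c6 = 2 (sole candidate).
r5c4 = 6 (sole candidate).
r5c6 = 1 (sole candidate).
r6c1 = 4 (sole candidate).
r6c5 = 5 (sole candidate).
r6c6 = 6 (sole candidate).
r1c3 = 6: row 1 has {1,2,3}; col 3 has {1,2,3,4,5}; box has {1,3,4} → only 6 remains.
r1c4 = 5: row 1 has {1,2,3,6}; col 4 has {1,3,4,6}; box has {1,3,4,6} → only 5 remains.
r1c6 = 4: row 1 has {1,2,3,5,6}; col 6 has {1,2,3,5,6}; box has {1,2,3,5,6} → only 4 remains.

136524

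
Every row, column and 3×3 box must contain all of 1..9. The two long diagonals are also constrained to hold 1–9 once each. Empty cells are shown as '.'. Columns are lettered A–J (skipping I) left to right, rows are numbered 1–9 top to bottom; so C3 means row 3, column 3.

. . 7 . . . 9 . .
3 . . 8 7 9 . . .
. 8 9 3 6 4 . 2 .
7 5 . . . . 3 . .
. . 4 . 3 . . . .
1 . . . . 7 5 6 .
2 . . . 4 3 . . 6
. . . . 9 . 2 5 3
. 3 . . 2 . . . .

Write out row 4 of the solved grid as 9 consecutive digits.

A3 = 5 (sole candidate).
E6 = 8 (sole candidate).
E4 = 1: row 4 has {3,5,7}; col 5 has {2,3,4,6,7,8,9}; box has {3,7,8} → only 1 remains.
E1 = 5 (sole candidate).
H1 = 3 (hidden single in row 1).
J1 = 8 (hidden single in row 1).
J2 = 5 (hidden single in row 2).
C6 = 3 (hidden single in row 6).
G2 = 6 (hidden single in column 7).
G9 = 4 (hidden single in column 7).
J9 = 1 (sole candidate).
J3 = 7 (sole candidate).
G7 = 8 (sole candidate).
G3 = 1 (sole candidate).
G5 = 7 (sole candidate).
C7 = 5 (sole candidate).
H2 = 4 (sole candidate).
B2 = 2 (sole candidate).
C2 = 1 (sole candidate).
B6 = 9 (sole candidate).
D6 = 2 (sole candidate).
J6 = 4 (sole candidate).
D1 = 1 (sole candidate).
F1 = 2 (sole candidate).
F4 = 6: row 4 has {1,3,5,7}; col 6 has {2,3,4,7,9}; box has {1,2,3,7,8}; anti-diagonal has {1,2,3,4,5,8} → only 6 remains.
B5 = 6 (sole candidate).
F5 = 5 (sole candidate).
D7 = 7 (sole candidate).
H7 = 9 (sole candidate).
B8 = 7 (sole candidate).
D8 = 6 (sole candidate).
A9 = 9 (sole candidate).
D9 = 5 (sole candidate).
F9 = 8 (sole candidate).
H9 = 7 (sole candidate).
B1 = 4 (sole candidate).
D4 = 4: row 4 has {1,3,5,6,7}; col 4 has {1,2,3,5,6,7,8}; box has {1,2,3,5,6,7,8}; main diagonal has {1,2,3,5,7,8,9} → only 4 remains.
H4 = 8: row 4 has {1,3,4,5,6,7}; col 8 has {2,3,4,5,6,7,9}; box has {3,4,5,6,7} → only 8 remains.
A5 = 8 (sole candidate).
D5 = 9 (sole candidate).
H5 = 1 (sole candidate).
J5 = 2 (sole candidate).
B7 = 1 (sole candidate).
A8 = 4 (sole candidate).
C8 = 8 (sole candidate).
F8 = 1 (sole candidate).
C9 = 6 (sole candidate).
A1 = 6 (sole candidate).
C4 = 2: row 4 has {1,3,4,5,6,7,8}; col 3 has {1,3,4,5,6,7,8,9}; box has {1,3,4,5,6,7,8,9} → only 2 remains.
J4 = 9: row 4 has {1,2,3,4,5,6,7,8}; col 9 has {1,2,3,4,5,6,7,8}; box has {1,2,3,4,5,6,7,8} → only 9 remains.

752416389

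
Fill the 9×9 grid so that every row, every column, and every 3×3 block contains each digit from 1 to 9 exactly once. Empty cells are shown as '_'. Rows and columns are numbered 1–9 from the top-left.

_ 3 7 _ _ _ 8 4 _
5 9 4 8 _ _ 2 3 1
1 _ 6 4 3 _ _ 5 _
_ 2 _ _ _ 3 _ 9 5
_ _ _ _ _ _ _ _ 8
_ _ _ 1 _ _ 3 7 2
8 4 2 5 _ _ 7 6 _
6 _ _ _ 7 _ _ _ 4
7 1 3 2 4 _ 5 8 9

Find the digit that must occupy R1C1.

2

R1C1 = 2: row 1 has {3,4,7,8}; col 1 has {1,5,6,7,8}; box has {1,3,4,5,6,7,9} → only 2 remains.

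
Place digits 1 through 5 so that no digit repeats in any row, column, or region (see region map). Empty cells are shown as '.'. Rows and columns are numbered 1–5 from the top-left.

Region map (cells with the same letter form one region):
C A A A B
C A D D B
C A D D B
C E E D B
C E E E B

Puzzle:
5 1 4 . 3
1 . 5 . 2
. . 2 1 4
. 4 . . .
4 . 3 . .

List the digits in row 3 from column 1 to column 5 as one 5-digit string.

35214

r1c4 = 2: row 1 has {1,3,4,5}; col 4 has {1}; region has {1,4} → only 2 remains.
r2c2 = 3: row 2 has {1,2,5}; col 2 has {1,4}; region has {1,2,4} → only 3 remains.
r2c4 = 4: row 2 has {1,2,3,5}; col 4 has {1,2}; region has {1,2,5} → only 4 remains.
r3c1 = 3: row 3 has {1,2,4}; col 1 has {1,4,5}; region has {1,4,5} → only 3 remains.
r3c2 = 5: row 3 has {1,2,3,4}; col 2 has {1,3,4}; region has {1,2,3,4} → only 5 remains.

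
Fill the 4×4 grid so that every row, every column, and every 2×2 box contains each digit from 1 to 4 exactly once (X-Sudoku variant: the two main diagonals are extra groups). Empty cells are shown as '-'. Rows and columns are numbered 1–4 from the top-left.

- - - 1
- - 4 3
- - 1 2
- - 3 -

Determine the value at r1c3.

r1c3 = 2: row 1 has {1}; col 3 has {1,3,4}; box has {1,3,4} → only 2 remains.

2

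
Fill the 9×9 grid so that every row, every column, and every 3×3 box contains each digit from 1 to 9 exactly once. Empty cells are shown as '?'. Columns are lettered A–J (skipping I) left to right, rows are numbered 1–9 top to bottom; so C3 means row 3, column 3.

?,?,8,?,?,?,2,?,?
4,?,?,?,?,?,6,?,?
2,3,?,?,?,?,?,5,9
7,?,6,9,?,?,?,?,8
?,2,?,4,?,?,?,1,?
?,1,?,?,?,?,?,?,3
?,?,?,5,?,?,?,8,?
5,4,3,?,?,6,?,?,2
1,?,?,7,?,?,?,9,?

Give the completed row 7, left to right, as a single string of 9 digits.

B4 = 5 (sole candidate).
G4 = 4 (sole candidate).
H4 = 2 (sole candidate).
C5 = 9 (sole candidate).
A6 = 8 (sole candidate).
C6 = 4 (sole candidate).
H8 = 7 (sole candidate).
C9 = 2 (sole candidate).
H2 = 3 (sole candidate).
A5 = 3 (sole candidate).
H6 = 6 (sole candidate).
C7 = 7: row 7 has {5,8}; col 3 has {2,3,4,6,8,9}; box has {1,2,3,4,5} → only 7 remains.
G8 = 1 (sole candidate).
H1 = 4 (sole candidate).
C3 = 1 (sole candidate).
D6 = 2 (sole candidate).
G7 = 3: row 7 has {5,7,8}; col 7 has {1,2,4,6}; box has {1,2,7,8,9} → only 3 remains.
D8 = 8 (sole candidate).
E8 = 9 (sole candidate).
G9 = 5 (sole candidate).
C2 = 5 (sole candidate).
D2 = 1 (sole candidate).
J2 = 7 (sole candidate).
D3 = 6 (sole candidate).
G3 = 8 (sole candidate).
G5 = 7 (sole candidate).
J5 = 5 (sole candidate).
G6 = 9 (sole candidate).
D1 = 3 (sole candidate).
J1 = 1 (sole candidate).
B2 = 9 (sole candidate).
F5 = 8 (sole candidate).
B7 = 6: row 7 has {3,5,7,8}; col 2 has {1,2,3,4,5,9}; box has {1,2,3,4,5,7} → only 6 remains.
J7 = 4: row 7 has {3,5,6,7,8}; col 9 has {1,2,3,5,7,8,9}; box has {1,2,3,5,7,8,9} → only 4 remains.
B9 = 8 (sole candidate).
J9 = 6 (sole candidate).
A1 = 6 (sole candidate).
B1 = 7 (sole candidate).
E1 = 5 (sole candidate).
F1 = 9 (sole candidate).
F2 = 2 (sole candidate).
E5 = 6 (sole candidate).
E6 = 7 (sole candidate).
F6 = 5 (sole candidate).
A7 = 9: row 7 has {3,4,5,6,7,8}; col 1 has {1,2,3,4,5,6,7,8}; box has {1,2,3,4,5,6,7,8} → only 9 remains.
F7 = 1: row 7 has {3,4,5,6,7,8,9}; col 6 has {2,5,6,8,9}; box has {5,6,7,8,9} → only 1 remains.
E2 = 8 (sole candidate).
E3 = 4 (sole candidate).
F3 = 7 (sole candidate).
F4 = 3 (sole candidate).
E7 = 2: row 7 has {1,3,4,5,6,7,8,9}; col 5 has {4,5,6,7,8,9}; box has {1,5,6,7,8,9} → only 2 remains.

967521384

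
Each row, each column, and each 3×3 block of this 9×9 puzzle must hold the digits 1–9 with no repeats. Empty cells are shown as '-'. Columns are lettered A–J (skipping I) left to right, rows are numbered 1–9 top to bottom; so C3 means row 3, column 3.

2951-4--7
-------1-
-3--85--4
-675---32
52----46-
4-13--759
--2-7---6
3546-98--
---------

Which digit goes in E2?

9

H1 = 8: row 1 has {1,2,4,5,7,9}; col 8 has {1,3,5,6}; box has {1,4,7} → only 8 remains.
C3 = 6: row 3 has {3,4,5,8}; col 3 has {1,2,4,5,7}; box has {2,3,5,9} → only 6 remains.
G4 = 1: row 4 has {2,3,5,6,7}; col 7 has {4,7,8}; box has {2,3,4,5,6,7,9} → only 1 remains.
J5 = 8: row 5 has {2,4,5,6}; col 9 has {2,4,6,7,9}; box has {1,2,3,4,5,6,7,9} → only 8 remains.
B6 = 8: row 6 has {1,3,4,5,7,9}; col 2 has {2,3,5,6,9}; box has {1,2,4,5,6,7} → only 8 remains.
B7 = 1: row 7 has {2,6,7}; col 2 has {2,3,5,6,8,9}; box has {2,3,4,5} → only 1 remains.
J8 = 1: row 8 has {3,4,5,6,8,9}; col 9 has {2,4,6,7,8,9}; box has {6,8} → only 1 remains.
B9 = 7: row 9 has {}; col 2 has {1,2,3,5,6,8,9}; box has {1,2,3,4,5} → only 7 remains.
B2 = 4: row 2 has {1}; col 2 has {1,2,3,5,6,7,8,9}; box has {2,3,5,6,9} → only 4 remains.
C2 = 8: row 2 has {1,4}; col 3 has {1,2,4,5,6,7}; box has {2,3,4,5,6,9} → only 8 remains.
A4 = 9: row 4 has {1,2,3,5,6,7}; col 1 has {2,3,4,5}; box has {1,2,4,5,6,7,8} → only 9 remains.
E4 = 4: row 4 has {1,2,3,5,6,7,9}; col 5 has {7,8}; box has {3,5} → only 4 remains.
F4 = 8: row 4 has {1,2,3,4,5,6,7,9}; col 6 has {4,5,9}; box has {3,4,5} → only 8 remains.
C5 = 3: row 5 has {2,4,5,6,8}; col 3 has {1,2,4,5,6,7,8}; box has {1,2,4,5,6,7,8,9} → only 3 remains.
A7 = 8: row 7 has {1,2,6,7}; col 1 has {2,3,4,5,9}; box has {1,2,3,4,5,7} → only 8 remains.
D7 = 4: row 7 has {1,2,6,7,8}; col 4 has {1,3,5,6}; box has {6,7,9} → only 4 remains.
F7 = 3: row 7 has {1,2,4,6,7,8}; col 6 has {4,5,8,9}; box has {4,6,7,9} → only 3 remains.
H7 = 9: row 7 has {1,2,3,4,6,7,8}; col 8 has {1,3,5,6,8}; box has {1,6,8} → only 9 remains.
E8 = 2: row 8 has {1,3,4,5,6,8,9}; col 5 has {4,7,8}; box has {3,4,6,7,9} → only 2 remains.
H8 = 7: row 8 has {1,2,3,4,5,6,8,9}; col 8 has {1,3,5,6,8,9}; box has {1,6,8,9} → only 7 remains.
A9 = 6: row 9 has {7}; col 1 has {2,3,4,5,8,9}; box has {1,2,3,4,5,7,8} → only 6 remains.
C9 = 9: row 9 has {6,7}; col 3 has {1,2,3,4,5,6,7,8}; box has {1,2,3,4,5,6,7,8} → only 9 remains.
D9 = 8: row 9 has {6,7,9}; col 4 has {1,3,4,5,6}; box has {2,3,4,6,7,9} → only 8 remains.
F9 = 1: row 9 has {6,7,8,9}; col 6 has {3,4,5,8,9}; box has {2,3,4,6,7,8,9} → only 1 remains.
A2 = 7: row 2 has {1,4,8}; col 1 has {2,3,4,5,6,8,9}; box has {2,3,4,5,6,8,9} → only 7 remains.
A3 = 1: row 3 has {3,4,5,6,8}; col 1 has {2,3,4,5,6,7,8,9}; box has {2,3,4,5,6,7,8,9} → only 1 remains.
H3 = 2: row 3 has {1,3,4,5,6,8}; col 8 has {1,3,5,6,7,8,9}; box has {1,4,7,8} → only 2 remains.
F5 = 7: row 5 has {2,3,4,5,6,8}; col 6 has {1,3,4,5,8,9}; box has {3,4,5,8} → only 7 remains.
E6 = 6: row 6 has {1,3,4,5,7,8,9}; col 5 has {2,4,7,8}; box has {3,4,5,7,8} → only 6 remains.
F6 = 2: row 6 has {1,3,4,5,6,7,8,9}; col 6 has {1,3,4,5,7,8,9}; box has {3,4,5,6,7,8} → only 2 remains.
G7 = 5: row 7 has {1,2,3,4,6,7,8,9}; col 7 has {1,4,7,8}; box has {1,6,7,8,9} → only 5 remains.
E9 = 5: row 9 has {1,6,7,8,9}; col 5 has {2,4,6,7,8}; box has {1,2,3,4,6,7,8,9} → only 5 remains.
H9 = 4: row 9 has {1,5,6,7,8,9}; col 8 has {1,2,3,5,6,7,8,9}; box has {1,5,6,7,8,9} → only 4 remains.
J9 = 3: row 9 has {1,4,5,6,7,8,9}; col 9 has {1,2,4,6,7,8,9}; box has {1,4,5,6,7,8,9} → only 3 remains.
E1 = 3: row 1 has {1,2,4,5,7,8,9}; col 5 has {2,4,5,6,7,8}; box has {1,4,5,8} → only 3 remains.
G1 = 6: row 1 has {1,2,3,4,5,7,8,9}; col 7 has {1,4,5,7,8}; box has {1,2,4,7,8} → only 6 remains.
E2 = 9: row 2 has {1,4,7,8}; col 5 has {2,3,4,5,6,7,8}; box has {1,3,4,5,8} → only 9 remains.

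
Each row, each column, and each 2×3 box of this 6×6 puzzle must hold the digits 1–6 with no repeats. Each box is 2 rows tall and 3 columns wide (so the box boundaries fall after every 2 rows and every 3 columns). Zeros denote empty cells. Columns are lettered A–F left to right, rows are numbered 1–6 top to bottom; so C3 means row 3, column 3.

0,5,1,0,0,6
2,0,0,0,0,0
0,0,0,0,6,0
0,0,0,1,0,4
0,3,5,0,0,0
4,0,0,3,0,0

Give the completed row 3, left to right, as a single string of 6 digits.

A1 = 3 (sole candidate).
D5 = 6 (hidden single in column 4).
A5 = 1 (sole candidate).
F5 = 2 (sole candidate).
A3 = 5: row 3 has {6}; col 1 has {1,2,3,4}; box has {} → only 5 remains.
D3 = 2: row 3 has {5,6}; col 4 has {1,3,6}; box has {1,4,6} → only 2 remains.
F3 = 3: row 3 has {2,5,6}; col 6 has {2,4,6}; box has {1,2,4,6} → only 3 remains.
A4 = 6 (sole candidate).
B4 = 2 (sole candidate).
C4 = 3 (sole candidate).
E4 = 5 (sole candidate).
E5 = 4 (sole candidate).
B6 = 6 (sole candidate).
C6 = 2 (sole candidate).
E6 = 1 (sole candidate).
F6 = 5 (sole candidate).
D1 = 4 (sole candidate).
E1 = 2 (sole candidate).
B2 = 4 (sole candidate).
C2 = 6 (sole candidate).
D2 = 5 (sole candidate).
E2 = 3 (sole candidate).
F2 = 1 (sole candidate).
B3 = 1: row 3 has {2,3,5,6}; col 2 has {2,3,4,5,6}; box has {2,3,5,6} → only 1 remains.
C3 = 4: row 3 has {1,2,3,5,6}; col 3 has {1,2,3,5,6}; box has {1,2,3,5,6} → only 4 remains.

514263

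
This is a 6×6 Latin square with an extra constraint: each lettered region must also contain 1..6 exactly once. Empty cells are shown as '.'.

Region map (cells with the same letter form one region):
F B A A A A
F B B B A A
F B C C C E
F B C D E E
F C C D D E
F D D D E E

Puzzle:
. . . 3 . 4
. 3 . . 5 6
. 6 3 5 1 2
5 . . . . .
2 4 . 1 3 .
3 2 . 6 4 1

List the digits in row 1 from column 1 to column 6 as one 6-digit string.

651324

row 1, column 5 = 2: row 1 has {3,4}; col 5 has {1,3,4,5}; region has {3,4,5,6} → only 2 remains.
row 3, column 1 = 4 (sole candidate).
row 4, column 2 = 1 (sole candidate).
row 4, column 4 = 4 (sole candidate).
row 4, column 5 = 6 (sole candidate).
row 4, column 6 = 3 (sole candidate).
row 5, column 3 = 6 (sole candidate).
row 5, column 6 = 5 (sole candidate).
row 6, column 3 = 5 (sole candidate).
row 1, column 2 = 5: row 1 has {2,3,4}; col 2 has {1,2,3,4,6}; region has {1,3,6} → only 5 remains.
row 1, column 3 = 1: row 1 has {2,3,4,5}; col 3 has {3,5,6}; region has {2,3,4,5,6} → only 1 remains.
row 2, column 1 = 1 (sole candidate).
row 2, column 4 = 2 (sole candidate).
row 4, column 3 = 2 (sole candidate).
row 1, column 1 = 6: row 1 has {1,2,3,4,5}; col 1 has {1,2,3,4,5}; region has {1,2,3,4,5} → only 6 remains.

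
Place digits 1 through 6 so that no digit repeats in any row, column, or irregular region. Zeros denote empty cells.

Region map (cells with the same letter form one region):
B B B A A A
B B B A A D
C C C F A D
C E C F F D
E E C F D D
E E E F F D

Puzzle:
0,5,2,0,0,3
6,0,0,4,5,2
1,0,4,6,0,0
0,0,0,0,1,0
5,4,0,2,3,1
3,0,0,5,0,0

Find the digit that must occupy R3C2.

3

R1C1 = 4 (sole candidate).
R1C4 = 1 (sole candidate).
R1C5 = 6 (sole candidate).
R3C5 = 2 (sole candidate).
R3C6 = 5 (sole candidate).
R4C1 = 2 (sole candidate).
R4C2 = 6 (sole candidate).
R4C4 = 3 (sole candidate).
R4C6 = 4 (sole candidate).
R5C3 = 6 (sole candidate).
R6C3 = 1 (sole candidate).
R6C5 = 4 (sole candidate).
R6C6 = 6 (sole candidate).
R2C3 = 3 (sole candidate).
R3C2 = 3: row 3 has {1,2,4,5,6}; col 2 has {4,5,6}; region has {1,2,4,6} → only 3 remains.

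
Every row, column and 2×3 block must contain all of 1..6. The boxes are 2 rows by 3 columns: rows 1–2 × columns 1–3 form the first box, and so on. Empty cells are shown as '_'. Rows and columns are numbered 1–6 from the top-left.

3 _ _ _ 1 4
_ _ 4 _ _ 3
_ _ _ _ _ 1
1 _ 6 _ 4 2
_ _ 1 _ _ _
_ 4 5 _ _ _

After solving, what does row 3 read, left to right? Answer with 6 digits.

R1C3 = 2: row 1 has {1,3,4}; col 3 has {1,4,5,6}; box has {3,4} → only 2 remains.
R3C3 = 3: row 3 has {1}; col 3 has {1,2,4,5,6}; box has {1,6} → only 3 remains.
R4C2 = 5: row 4 has {1,2,4,6}; col 2 has {4}; box has {1,3,6} → only 5 remains.
R4C4 = 3: row 4 has {1,2,4,5,6}; col 4 has {}; box has {1,2,4} → only 3 remains.
R6C6 = 6: row 6 has {4,5}; col 6 has {1,2,3,4}; box has {} → only 6 remains.
R1C2 = 6: row 1 has {1,2,3,4}; col 2 has {4,5}; box has {2,3,4} → only 6 remains.
R1C4 = 5: row 1 has {1,2,3,4,6}; col 4 has {3}; box has {1,3,4} → only 5 remains.
R2C1 = 5: row 2 has {3,4}; col 1 has {1,3}; box has {2,3,4,6} → only 5 remains.
R2C2 = 1: row 2 has {3,4,5}; col 2 has {4,5,6}; box has {2,3,4,5,6} → only 1 remains.
R3C2 = 2: row 3 has {1,3}; col 2 has {1,4,5,6}; box has {1,3,5,6} → only 2 remains.
R3C4 = 6: row 3 has {1,2,3}; col 4 has {3,5}; box has {1,2,3,4} → only 6 remains.
R3C5 = 5: row 3 has {1,2,3,6}; col 5 has {1,4}; box has {1,2,3,4,6} → only 5 remains.
R5C2 = 3: row 5 has {1}; col 2 has {1,2,4,5,6}; box has {1,4,5} → only 3 remains.
R5C5 = 2: row 5 has {1,3}; col 5 has {1,4,5}; box has {6} → only 2 remains.
R5C6 = 5: row 5 has {1,2,3}; col 6 has {1,2,3,4,6}; box has {2,6} → only 5 remains.
R6C1 = 2: row 6 has {4,5,6}; col 1 has {1,3,5}; box has {1,3,4,5} → only 2 remains.
R6C4 = 1: row 6 has {2,4,5,6}; col 4 has {3,5,6}; box has {2,5,6} → only 1 remains.
R6C5 = 3: row 6 has {1,2,4,5,6}; col 5 has {1,2,4,5}; box has {1,2,5,6} → only 3 remains.
R2C4 = 2: row 2 has {1,3,4,5}; col 4 has {1,3,5,6}; box has {1,3,4,5} → only 2 remains.
R2C5 = 6: row 2 has {1,2,3,4,5}; col 5 has {1,2,3,4,5}; box has {1,2,3,4,5} → only 6 remains.
R3C1 = 4: row 3 has {1,2,3,5,6}; col 1 has {1,2,3,5}; box has {1,2,3,5,6} → only 4 remains.

423651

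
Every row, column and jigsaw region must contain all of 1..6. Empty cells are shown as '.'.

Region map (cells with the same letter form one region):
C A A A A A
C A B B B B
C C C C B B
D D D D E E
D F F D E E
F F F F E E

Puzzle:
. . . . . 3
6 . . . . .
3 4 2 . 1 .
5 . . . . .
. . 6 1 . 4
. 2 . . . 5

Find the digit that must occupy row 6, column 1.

row 1, column 1 = 1 (sole candidate).
row 2, column 6 = 2 (sole candidate).
row 3, column 4 = 5 (sole candidate).
row 3, column 6 = 6 (sole candidate).
row 4, column 6 = 1 (sole candidate).
row 5, column 1 = 2 (sole candidate).
row 5, column 5 = 3 (sole candidate).
row 6, column 1 = 4: row 6 has {2,5}; col 1 has {1,2,3,5,6}; region has {2,6} → only 4 remains.

4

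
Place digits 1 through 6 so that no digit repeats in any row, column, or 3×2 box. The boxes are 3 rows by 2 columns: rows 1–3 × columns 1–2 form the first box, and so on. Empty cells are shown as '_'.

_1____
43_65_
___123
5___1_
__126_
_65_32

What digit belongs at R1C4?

R1C5 = 4: row 1 has {1}; col 5 has {1,2,3,5,6}; box has {2,3,5} → only 4 remains.
R1C6 = 6: row 1 has {1,4}; col 6 has {2,3}; box has {2,3,4,5} → only 6 remains.
R2C3 = 2: row 2 has {3,4,5,6}; col 3 has {1,5}; box has {1,6} → only 2 remains.
R2C6 = 1: row 2 has {2,3,4,5,6}; col 6 has {2,3,6}; box has {2,3,4,5,6} → only 1 remains.
R3C1 = 6: row 3 has {1,2,3}; col 1 has {4,5}; box has {1,3,4} → only 6 remains.
R3C2 = 5: row 3 has {1,2,3,6}; col 2 has {1,3,6}; box has {1,3,4,6} → only 5 remains.
R3C3 = 4: row 3 has {1,2,3,5,6}; col 3 has {1,2,5}; box has {1,2,6} → only 4 remains.
R4C6 = 4: row 4 has {1,5}; col 6 has {1,2,3,6}; box has {1,2,3,6} → only 4 remains.
R5C1 = 3: row 5 has {1,2,6}; col 1 has {4,5,6}; box has {5,6} → only 3 remains.
R5C2 = 4: row 5 has {1,2,3,6}; col 2 has {1,3,5,6}; box has {3,5,6} → only 4 remains.
R5C6 = 5: row 5 has {1,2,3,4,6}; col 6 has {1,2,3,4,6}; box has {1,2,3,4,6} → only 5 remains.
R6C1 = 1: row 6 has {2,3,5,6}; col 1 has {3,4,5,6}; box has {3,4,5,6} → only 1 remains.
R6C4 = 4: row 6 has {1,2,3,5,6}; col 4 has {1,2,6}; box has {1,2,5} → only 4 remains.
R1C1 = 2: row 1 has {1,4,6}; col 1 has {1,3,4,5,6}; box has {1,3,4,5,6} → only 2 remains.
R1C3 = 3: row 1 has {1,2,4,6}; col 3 has {1,2,4,5}; box has {1,2,4,6} → only 3 remains.
R1C4 = 5: row 1 has {1,2,3,4,6}; col 4 has {1,2,4,6}; box has {1,2,3,4,6} → only 5 remains.

5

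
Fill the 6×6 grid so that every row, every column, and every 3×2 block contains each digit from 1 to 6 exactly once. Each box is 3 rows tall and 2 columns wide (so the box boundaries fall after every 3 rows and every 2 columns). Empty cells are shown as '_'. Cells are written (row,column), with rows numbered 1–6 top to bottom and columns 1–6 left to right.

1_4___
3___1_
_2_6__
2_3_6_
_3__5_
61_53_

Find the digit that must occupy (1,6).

5

(1,5) = 2: row 1 has {1,4}; col 5 has {1,3,5,6}; box has {1} → only 2 remains.
(2,4) = 2: row 2 has {1,3}; col 4 has {5,6}; box has {4,6} → only 2 remains.
(3,5) = 4: row 3 has {2,6}; col 5 has {1,2,3,5,6}; box has {1,2} → only 4 remains.
(5,1) = 4: row 5 has {3,5}; col 1 has {1,2,3,6}; box has {1,2,3,6} → only 4 remains.
(5,4) = 1: row 5 has {3,4,5}; col 4 has {2,5,6}; box has {3,5} → only 1 remains.
(5,6) = 2: row 5 has {1,3,4,5}; col 6 has {}; box has {3,5,6} → only 2 remains.
(6,3) = 2: row 6 has {1,3,5,6}; col 3 has {3,4}; box has {1,3,5} → only 2 remains.
(6,6) = 4: row 6 has {1,2,3,5,6}; col 6 has {2}; box has {2,3,5,6} → only 4 remains.
(1,4) = 3: row 1 has {1,2,4}; col 4 has {1,2,5,6}; box has {2,4,6} → only 3 remains.
(2,3) = 5: row 2 has {1,2,3}; col 3 has {2,3,4}; box has {2,3,4,6} → only 5 remains.
(2,6) = 6: row 2 has {1,2,3,5}; col 6 has {2,4}; box has {1,2,4} → only 6 remains.
(3,1) = 5: row 3 has {2,4,6}; col 1 has {1,2,3,4,6}; box has {1,2,3} → only 5 remains.
(3,3) = 1: row 3 has {2,4,5,6}; col 3 has {2,3,4,5}; box has {2,3,4,5,6} → only 1 remains.
(3,6) = 3: row 3 has {1,2,4,5,6}; col 6 has {2,4,6}; box has {1,2,4,6} → only 3 remains.
(4,2) = 5: row 4 has {2,3,6}; col 2 has {1,2,3}; box has {1,2,3,4,6} → only 5 remains.
(4,4) = 4: row 4 has {2,3,5,6}; col 4 has {1,2,3,5,6}; box has {1,2,3,5} → only 4 remains.
(4,6) = 1: row 4 has {2,3,4,5,6}; col 6 has {2,3,4,6}; box has {2,3,4,5,6} → only 1 remains.
(5,3) = 6: row 5 has {1,2,3,4,5}; col 3 has {1,2,3,4,5}; box has {1,2,3,4,5} → only 6 remains.
(1,2) = 6: row 1 has {1,2,3,4}; col 2 has {1,2,3,5}; box has {1,2,3,5} → only 6 remains.
(1,6) = 5: row 1 has {1,2,3,4,6}; col 6 has {1,2,3,4,6}; box has {1,2,3,4,6} → only 5 remains.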